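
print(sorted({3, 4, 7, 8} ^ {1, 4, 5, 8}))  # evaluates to [1, 3, 5, 7]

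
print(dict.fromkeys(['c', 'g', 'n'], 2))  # {'c': 2, 'g': 2, 'n': 2}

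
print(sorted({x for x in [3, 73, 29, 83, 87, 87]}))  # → [3, 29, 73, 83, 87]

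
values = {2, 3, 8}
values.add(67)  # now {2, 3, 8, 67}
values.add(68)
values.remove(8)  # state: {2, 3, 67, 68}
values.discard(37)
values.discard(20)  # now {2, 3, 67, 68}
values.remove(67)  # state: {2, 3, 68}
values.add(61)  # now {2, 3, 61, 68}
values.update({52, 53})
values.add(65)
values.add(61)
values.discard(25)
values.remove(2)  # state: {3, 52, 53, 61, 65, 68}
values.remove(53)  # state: {3, 52, 61, 65, 68}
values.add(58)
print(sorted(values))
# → [3, 52, 58, 61, 65, 68]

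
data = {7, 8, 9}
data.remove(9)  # {7, 8}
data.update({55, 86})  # {7, 8, 55, 86}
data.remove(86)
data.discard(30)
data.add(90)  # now {7, 8, 55, 90}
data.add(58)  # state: {7, 8, 55, 58, 90}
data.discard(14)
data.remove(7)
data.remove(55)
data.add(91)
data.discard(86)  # {8, 58, 90, 91}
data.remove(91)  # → {8, 58, 90}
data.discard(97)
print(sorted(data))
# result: [8, 58, 90]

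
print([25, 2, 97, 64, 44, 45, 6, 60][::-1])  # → [60, 6, 45, 44, 64, 97, 2, 25]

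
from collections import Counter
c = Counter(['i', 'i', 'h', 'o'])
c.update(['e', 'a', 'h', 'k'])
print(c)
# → Counter({'i': 2, 'h': 2, 'o': 1, 'e': 1, 'a': 1, 'k': 1})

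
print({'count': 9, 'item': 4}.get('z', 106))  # 106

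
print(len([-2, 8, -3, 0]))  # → 4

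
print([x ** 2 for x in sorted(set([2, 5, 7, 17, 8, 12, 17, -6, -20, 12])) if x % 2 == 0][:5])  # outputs [400, 36, 4, 64, 144]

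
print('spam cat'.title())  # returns Spam Cat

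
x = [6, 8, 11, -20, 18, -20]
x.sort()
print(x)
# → [-20, -20, 6, 8, 11, 18]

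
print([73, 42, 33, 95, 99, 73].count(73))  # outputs 2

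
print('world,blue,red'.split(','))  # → ['world', 'blue', 'red']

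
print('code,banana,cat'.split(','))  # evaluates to ['code', 'banana', 'cat']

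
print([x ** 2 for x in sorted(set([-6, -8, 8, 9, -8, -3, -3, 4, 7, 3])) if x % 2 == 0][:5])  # [64, 36, 16, 64]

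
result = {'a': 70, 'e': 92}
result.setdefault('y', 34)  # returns 34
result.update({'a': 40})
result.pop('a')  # 40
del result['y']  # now {'e': 92}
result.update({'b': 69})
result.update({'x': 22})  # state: {'e': 92, 'b': 69, 'x': 22}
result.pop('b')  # 69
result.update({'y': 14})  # {'e': 92, 'x': 22, 'y': 14}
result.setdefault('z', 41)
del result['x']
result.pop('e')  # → 92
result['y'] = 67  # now {'y': 67, 'z': 41}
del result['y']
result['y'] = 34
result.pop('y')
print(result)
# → {'z': 41}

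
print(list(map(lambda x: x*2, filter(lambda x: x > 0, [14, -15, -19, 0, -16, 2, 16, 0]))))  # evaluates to [28, 4, 32]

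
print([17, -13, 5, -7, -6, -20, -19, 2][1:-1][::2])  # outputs [-13, -7, -20]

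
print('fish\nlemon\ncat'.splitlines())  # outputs ['fish', 'lemon', 'cat']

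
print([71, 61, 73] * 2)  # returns [71, 61, 73, 71, 61, 73]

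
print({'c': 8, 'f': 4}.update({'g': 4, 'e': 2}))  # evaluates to None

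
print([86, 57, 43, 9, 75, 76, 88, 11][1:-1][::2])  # [57, 9, 76]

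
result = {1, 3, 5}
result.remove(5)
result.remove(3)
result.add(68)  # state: {1, 68}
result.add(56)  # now {1, 56, 68}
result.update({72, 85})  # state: {1, 56, 68, 72, 85}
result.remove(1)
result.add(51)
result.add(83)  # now {51, 56, 68, 72, 83, 85}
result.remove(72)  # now {51, 56, 68, 83, 85}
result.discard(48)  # {51, 56, 68, 83, 85}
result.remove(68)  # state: {51, 56, 83, 85}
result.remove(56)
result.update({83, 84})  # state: {51, 83, 84, 85}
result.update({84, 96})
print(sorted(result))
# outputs [51, 83, 84, 85, 96]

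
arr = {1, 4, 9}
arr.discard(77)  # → {1, 4, 9}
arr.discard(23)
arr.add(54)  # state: {1, 4, 9, 54}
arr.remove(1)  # {4, 9, 54}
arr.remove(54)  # {4, 9}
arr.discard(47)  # {4, 9}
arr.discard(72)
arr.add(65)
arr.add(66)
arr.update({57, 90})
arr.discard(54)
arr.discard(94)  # {4, 9, 57, 65, 66, 90}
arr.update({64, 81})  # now {4, 9, 57, 64, 65, 66, 81, 90}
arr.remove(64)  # {4, 9, 57, 65, 66, 81, 90}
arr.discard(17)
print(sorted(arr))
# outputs [4, 9, 57, 65, 66, 81, 90]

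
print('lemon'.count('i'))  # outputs 0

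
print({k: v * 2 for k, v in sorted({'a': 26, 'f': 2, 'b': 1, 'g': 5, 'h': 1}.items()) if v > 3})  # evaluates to {'a': 52, 'g': 10}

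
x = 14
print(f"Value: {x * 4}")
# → Value: 56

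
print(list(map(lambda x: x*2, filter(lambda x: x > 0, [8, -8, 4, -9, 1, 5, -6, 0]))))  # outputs [16, 8, 2, 10]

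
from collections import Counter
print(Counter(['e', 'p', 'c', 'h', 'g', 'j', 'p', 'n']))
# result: Counter({'p': 2, 'e': 1, 'c': 1, 'h': 1, 'g': 1, 'j': 1, 'n': 1})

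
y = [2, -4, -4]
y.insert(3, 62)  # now [2, -4, -4, 62]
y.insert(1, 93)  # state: [2, 93, -4, -4, 62]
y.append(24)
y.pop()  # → 24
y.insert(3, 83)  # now [2, 93, -4, 83, -4, 62]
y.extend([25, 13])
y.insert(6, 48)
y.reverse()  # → [13, 25, 48, 62, -4, 83, -4, 93, 2]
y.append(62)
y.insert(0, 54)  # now [54, 13, 25, 48, 62, -4, 83, -4, 93, 2, 62]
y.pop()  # 62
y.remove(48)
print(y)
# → [54, 13, 25, 62, -4, 83, -4, 93, 2]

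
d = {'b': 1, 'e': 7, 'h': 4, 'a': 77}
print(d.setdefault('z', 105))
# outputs 105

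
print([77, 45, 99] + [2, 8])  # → [77, 45, 99, 2, 8]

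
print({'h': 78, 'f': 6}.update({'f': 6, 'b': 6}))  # None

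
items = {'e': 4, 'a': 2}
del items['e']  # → {'a': 2}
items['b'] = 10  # {'a': 2, 'b': 10}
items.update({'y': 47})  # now {'a': 2, 'b': 10, 'y': 47}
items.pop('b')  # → 10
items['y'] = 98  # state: {'a': 2, 'y': 98}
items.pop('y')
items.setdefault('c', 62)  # 62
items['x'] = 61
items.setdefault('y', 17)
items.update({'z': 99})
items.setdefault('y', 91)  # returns 17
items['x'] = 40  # {'a': 2, 'c': 62, 'x': 40, 'y': 17, 'z': 99}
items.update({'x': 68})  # {'a': 2, 'c': 62, 'x': 68, 'y': 17, 'z': 99}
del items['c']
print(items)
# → {'a': 2, 'x': 68, 'y': 17, 'z': 99}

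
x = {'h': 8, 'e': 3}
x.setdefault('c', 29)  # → 29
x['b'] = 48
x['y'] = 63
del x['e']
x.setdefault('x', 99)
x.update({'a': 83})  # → {'h': 8, 'c': 29, 'b': 48, 'y': 63, 'x': 99, 'a': 83}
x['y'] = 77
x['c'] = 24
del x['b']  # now {'h': 8, 'c': 24, 'y': 77, 'x': 99, 'a': 83}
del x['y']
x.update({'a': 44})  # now {'h': 8, 'c': 24, 'x': 99, 'a': 44}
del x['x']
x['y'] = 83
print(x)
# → {'h': 8, 'c': 24, 'a': 44, 'y': 83}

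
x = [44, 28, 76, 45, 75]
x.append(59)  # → [44, 28, 76, 45, 75, 59]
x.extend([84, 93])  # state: [44, 28, 76, 45, 75, 59, 84, 93]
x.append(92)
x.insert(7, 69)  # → [44, 28, 76, 45, 75, 59, 84, 69, 93, 92]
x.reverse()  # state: [92, 93, 69, 84, 59, 75, 45, 76, 28, 44]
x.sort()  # [28, 44, 45, 59, 69, 75, 76, 84, 92, 93]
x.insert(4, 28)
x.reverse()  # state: [93, 92, 84, 76, 75, 69, 28, 59, 45, 44, 28]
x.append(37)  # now [93, 92, 84, 76, 75, 69, 28, 59, 45, 44, 28, 37]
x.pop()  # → 37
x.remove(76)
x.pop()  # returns 28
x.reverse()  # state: [44, 45, 59, 28, 69, 75, 84, 92, 93]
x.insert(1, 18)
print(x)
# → [44, 18, 45, 59, 28, 69, 75, 84, 92, 93]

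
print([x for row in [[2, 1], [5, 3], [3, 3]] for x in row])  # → [2, 1, 5, 3, 3, 3]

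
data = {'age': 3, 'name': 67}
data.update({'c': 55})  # {'age': 3, 'name': 67, 'c': 55}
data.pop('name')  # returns 67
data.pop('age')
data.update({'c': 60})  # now {'c': 60}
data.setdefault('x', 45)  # 45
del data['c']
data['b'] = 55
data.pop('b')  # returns 55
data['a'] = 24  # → {'x': 45, 'a': 24}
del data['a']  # {'x': 45}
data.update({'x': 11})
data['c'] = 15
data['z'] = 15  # {'x': 11, 'c': 15, 'z': 15}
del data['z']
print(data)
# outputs {'x': 11, 'c': 15}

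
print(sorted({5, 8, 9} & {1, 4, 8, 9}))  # [8, 9]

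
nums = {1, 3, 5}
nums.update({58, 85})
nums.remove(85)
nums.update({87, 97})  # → {1, 3, 5, 58, 87, 97}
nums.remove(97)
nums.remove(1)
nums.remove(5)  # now {3, 58, 87}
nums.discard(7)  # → {3, 58, 87}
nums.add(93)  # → {3, 58, 87, 93}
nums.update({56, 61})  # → {3, 56, 58, 61, 87, 93}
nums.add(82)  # {3, 56, 58, 61, 82, 87, 93}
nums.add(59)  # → {3, 56, 58, 59, 61, 82, 87, 93}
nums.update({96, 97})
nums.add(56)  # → {3, 56, 58, 59, 61, 82, 87, 93, 96, 97}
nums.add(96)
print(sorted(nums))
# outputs [3, 56, 58, 59, 61, 82, 87, 93, 96, 97]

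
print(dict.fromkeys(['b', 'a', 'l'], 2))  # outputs {'b': 2, 'a': 2, 'l': 2}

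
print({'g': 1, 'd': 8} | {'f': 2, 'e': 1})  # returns {'g': 1, 'd': 8, 'f': 2, 'e': 1}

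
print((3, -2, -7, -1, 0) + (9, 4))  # (3, -2, -7, -1, 0, 9, 4)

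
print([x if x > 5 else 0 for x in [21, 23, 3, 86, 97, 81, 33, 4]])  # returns [21, 23, 0, 86, 97, 81, 33, 0]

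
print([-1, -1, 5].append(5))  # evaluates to None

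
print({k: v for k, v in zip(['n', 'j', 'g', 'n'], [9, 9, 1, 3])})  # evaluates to {'n': 3, 'j': 9, 'g': 1}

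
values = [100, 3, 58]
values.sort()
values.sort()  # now [3, 58, 100]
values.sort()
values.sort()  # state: [3, 58, 100]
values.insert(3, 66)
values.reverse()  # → [66, 100, 58, 3]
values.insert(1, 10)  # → [66, 10, 100, 58, 3]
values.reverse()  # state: [3, 58, 100, 10, 66]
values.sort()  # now [3, 10, 58, 66, 100]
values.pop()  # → 100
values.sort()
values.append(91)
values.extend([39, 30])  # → [3, 10, 58, 66, 91, 39, 30]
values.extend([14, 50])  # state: [3, 10, 58, 66, 91, 39, 30, 14, 50]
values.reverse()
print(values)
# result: [50, 14, 30, 39, 91, 66, 58, 10, 3]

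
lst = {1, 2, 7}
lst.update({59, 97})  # {1, 2, 7, 59, 97}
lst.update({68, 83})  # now {1, 2, 7, 59, 68, 83, 97}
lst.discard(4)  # {1, 2, 7, 59, 68, 83, 97}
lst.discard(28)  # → {1, 2, 7, 59, 68, 83, 97}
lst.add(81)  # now {1, 2, 7, 59, 68, 81, 83, 97}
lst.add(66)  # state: {1, 2, 7, 59, 66, 68, 81, 83, 97}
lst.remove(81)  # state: {1, 2, 7, 59, 66, 68, 83, 97}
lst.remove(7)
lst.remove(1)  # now {2, 59, 66, 68, 83, 97}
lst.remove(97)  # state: {2, 59, 66, 68, 83}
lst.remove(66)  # {2, 59, 68, 83}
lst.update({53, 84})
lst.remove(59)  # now {2, 53, 68, 83, 84}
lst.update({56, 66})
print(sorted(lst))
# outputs [2, 53, 56, 66, 68, 83, 84]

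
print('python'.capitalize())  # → Python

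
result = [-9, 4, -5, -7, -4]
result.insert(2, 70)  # [-9, 4, 70, -5, -7, -4]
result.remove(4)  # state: [-9, 70, -5, -7, -4]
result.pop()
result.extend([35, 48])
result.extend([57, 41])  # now [-9, 70, -5, -7, 35, 48, 57, 41]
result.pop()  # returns 41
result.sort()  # [-9, -7, -5, 35, 48, 57, 70]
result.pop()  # 70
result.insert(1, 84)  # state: [-9, 84, -7, -5, 35, 48, 57]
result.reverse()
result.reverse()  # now [-9, 84, -7, -5, 35, 48, 57]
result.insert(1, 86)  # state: [-9, 86, 84, -7, -5, 35, 48, 57]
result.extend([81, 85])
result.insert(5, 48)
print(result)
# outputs [-9, 86, 84, -7, -5, 48, 35, 48, 57, 81, 85]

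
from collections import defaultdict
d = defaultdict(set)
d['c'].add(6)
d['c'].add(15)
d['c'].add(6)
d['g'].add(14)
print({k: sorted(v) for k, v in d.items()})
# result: {'c': [6, 15], 'g': [14]}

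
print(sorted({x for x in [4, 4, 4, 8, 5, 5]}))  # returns [4, 5, 8]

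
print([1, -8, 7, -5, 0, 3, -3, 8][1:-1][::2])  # [-8, -5, 3]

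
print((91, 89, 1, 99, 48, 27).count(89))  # 1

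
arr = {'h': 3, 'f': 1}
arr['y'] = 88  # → {'h': 3, 'f': 1, 'y': 88}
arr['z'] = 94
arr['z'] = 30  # {'h': 3, 'f': 1, 'y': 88, 'z': 30}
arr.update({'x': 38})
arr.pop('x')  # 38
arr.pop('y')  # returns 88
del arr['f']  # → {'h': 3, 'z': 30}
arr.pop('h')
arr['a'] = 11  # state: {'z': 30, 'a': 11}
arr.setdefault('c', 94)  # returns 94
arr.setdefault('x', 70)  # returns 70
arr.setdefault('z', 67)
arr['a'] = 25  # {'z': 30, 'a': 25, 'c': 94, 'x': 70}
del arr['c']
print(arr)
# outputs {'z': 30, 'a': 25, 'x': 70}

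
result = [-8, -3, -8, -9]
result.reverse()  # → [-9, -8, -3, -8]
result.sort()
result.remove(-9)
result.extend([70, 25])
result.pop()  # 25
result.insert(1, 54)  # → [-8, 54, -8, -3, 70]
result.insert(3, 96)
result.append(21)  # [-8, 54, -8, 96, -3, 70, 21]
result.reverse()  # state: [21, 70, -3, 96, -8, 54, -8]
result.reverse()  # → [-8, 54, -8, 96, -3, 70, 21]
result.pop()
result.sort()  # [-8, -8, -3, 54, 70, 96]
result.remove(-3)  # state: [-8, -8, 54, 70, 96]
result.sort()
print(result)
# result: [-8, -8, 54, 70, 96]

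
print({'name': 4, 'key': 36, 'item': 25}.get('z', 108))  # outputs 108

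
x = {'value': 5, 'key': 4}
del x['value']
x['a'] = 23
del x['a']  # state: {'key': 4}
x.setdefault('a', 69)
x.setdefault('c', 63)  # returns 63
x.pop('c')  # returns 63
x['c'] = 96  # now {'key': 4, 'a': 69, 'c': 96}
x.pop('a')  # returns 69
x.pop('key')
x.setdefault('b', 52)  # 52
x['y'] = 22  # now {'c': 96, 'b': 52, 'y': 22}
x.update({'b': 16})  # {'c': 96, 'b': 16, 'y': 22}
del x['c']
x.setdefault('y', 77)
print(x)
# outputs {'b': 16, 'y': 22}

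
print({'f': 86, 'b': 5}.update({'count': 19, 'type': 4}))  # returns None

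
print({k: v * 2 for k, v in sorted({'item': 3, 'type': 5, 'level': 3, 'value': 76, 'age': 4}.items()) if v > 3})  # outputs {'age': 8, 'type': 10, 'value': 152}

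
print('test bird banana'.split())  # ['test', 'bird', 'banana']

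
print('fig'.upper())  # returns FIG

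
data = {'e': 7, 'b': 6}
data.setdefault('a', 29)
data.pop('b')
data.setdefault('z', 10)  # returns 10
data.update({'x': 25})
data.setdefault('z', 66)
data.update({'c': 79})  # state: {'e': 7, 'a': 29, 'z': 10, 'x': 25, 'c': 79}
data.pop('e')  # 7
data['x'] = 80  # {'a': 29, 'z': 10, 'x': 80, 'c': 79}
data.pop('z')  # 10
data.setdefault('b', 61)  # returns 61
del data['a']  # {'x': 80, 'c': 79, 'b': 61}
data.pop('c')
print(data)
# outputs {'x': 80, 'b': 61}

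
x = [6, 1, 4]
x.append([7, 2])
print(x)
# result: [6, 1, 4, [7, 2]]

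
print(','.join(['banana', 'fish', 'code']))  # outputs banana,fish,code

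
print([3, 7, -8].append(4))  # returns None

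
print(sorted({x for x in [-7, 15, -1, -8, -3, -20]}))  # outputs [-20, -8, -7, -3, -1, 15]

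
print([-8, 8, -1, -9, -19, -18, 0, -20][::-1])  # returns [-20, 0, -18, -19, -9, -1, 8, -8]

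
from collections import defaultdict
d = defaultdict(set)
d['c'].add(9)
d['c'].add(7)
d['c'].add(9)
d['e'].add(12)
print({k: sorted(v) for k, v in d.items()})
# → {'c': [7, 9], 'e': [12]}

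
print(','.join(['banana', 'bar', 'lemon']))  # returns banana,bar,lemon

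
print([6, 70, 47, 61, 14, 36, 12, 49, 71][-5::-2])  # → [14, 47, 6]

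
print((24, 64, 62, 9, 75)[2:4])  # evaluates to (62, 9)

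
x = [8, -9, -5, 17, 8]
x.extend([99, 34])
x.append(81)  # [8, -9, -5, 17, 8, 99, 34, 81]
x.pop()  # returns 81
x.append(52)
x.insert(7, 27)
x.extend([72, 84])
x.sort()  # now [-9, -5, 8, 8, 17, 27, 34, 52, 72, 84, 99]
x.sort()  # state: [-9, -5, 8, 8, 17, 27, 34, 52, 72, 84, 99]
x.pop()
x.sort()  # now [-9, -5, 8, 8, 17, 27, 34, 52, 72, 84]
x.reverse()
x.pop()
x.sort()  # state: [-5, 8, 8, 17, 27, 34, 52, 72, 84]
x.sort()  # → [-5, 8, 8, 17, 27, 34, 52, 72, 84]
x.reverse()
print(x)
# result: [84, 72, 52, 34, 27, 17, 8, 8, -5]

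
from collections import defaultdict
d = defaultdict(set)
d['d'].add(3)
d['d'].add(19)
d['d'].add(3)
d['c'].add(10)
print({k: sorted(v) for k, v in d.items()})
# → {'d': [3, 19], 'c': [10]}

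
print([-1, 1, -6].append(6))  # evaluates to None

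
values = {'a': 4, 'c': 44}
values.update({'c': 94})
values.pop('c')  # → 94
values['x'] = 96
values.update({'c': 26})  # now {'a': 4, 'x': 96, 'c': 26}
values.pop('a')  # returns 4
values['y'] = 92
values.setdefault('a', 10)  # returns 10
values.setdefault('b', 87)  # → 87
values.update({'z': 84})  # {'x': 96, 'c': 26, 'y': 92, 'a': 10, 'b': 87, 'z': 84}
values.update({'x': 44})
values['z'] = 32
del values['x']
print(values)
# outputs {'c': 26, 'y': 92, 'a': 10, 'b': 87, 'z': 32}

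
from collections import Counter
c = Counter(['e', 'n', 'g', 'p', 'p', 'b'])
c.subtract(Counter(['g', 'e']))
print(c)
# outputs Counter({'p': 2, 'n': 1, 'b': 1, 'e': 0, 'g': 0})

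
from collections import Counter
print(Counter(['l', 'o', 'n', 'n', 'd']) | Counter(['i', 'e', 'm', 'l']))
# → Counter({'n': 2, 'l': 1, 'o': 1, 'd': 1, 'i': 1, 'e': 1, 'm': 1})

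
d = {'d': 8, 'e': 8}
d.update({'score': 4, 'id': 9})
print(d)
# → {'d': 8, 'e': 8, 'score': 4, 'id': 9}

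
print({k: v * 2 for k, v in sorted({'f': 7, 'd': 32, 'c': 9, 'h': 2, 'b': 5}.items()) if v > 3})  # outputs {'b': 10, 'c': 18, 'd': 64, 'f': 14}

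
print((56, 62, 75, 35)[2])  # 75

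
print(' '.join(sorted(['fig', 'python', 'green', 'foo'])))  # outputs fig foo green python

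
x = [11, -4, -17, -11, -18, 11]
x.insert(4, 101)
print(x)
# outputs [11, -4, -17, -11, 101, -18, 11]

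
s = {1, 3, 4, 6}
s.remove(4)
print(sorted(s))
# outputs [1, 3, 6]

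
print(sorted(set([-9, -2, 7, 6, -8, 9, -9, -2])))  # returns [-9, -8, -2, 6, 7, 9]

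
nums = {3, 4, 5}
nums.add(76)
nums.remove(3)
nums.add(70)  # {4, 5, 70, 76}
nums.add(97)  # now {4, 5, 70, 76, 97}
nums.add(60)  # {4, 5, 60, 70, 76, 97}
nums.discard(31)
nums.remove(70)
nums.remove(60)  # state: {4, 5, 76, 97}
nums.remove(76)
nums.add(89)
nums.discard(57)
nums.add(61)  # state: {4, 5, 61, 89, 97}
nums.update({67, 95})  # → {4, 5, 61, 67, 89, 95, 97}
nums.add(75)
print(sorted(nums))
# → [4, 5, 61, 67, 75, 89, 95, 97]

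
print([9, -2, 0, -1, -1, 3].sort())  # None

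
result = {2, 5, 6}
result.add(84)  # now {2, 5, 6, 84}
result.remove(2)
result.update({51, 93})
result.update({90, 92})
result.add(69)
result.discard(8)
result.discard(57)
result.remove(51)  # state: {5, 6, 69, 84, 90, 92, 93}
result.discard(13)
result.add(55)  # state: {5, 6, 55, 69, 84, 90, 92, 93}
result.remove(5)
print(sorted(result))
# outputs [6, 55, 69, 84, 90, 92, 93]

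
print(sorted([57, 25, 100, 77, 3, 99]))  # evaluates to [3, 25, 57, 77, 99, 100]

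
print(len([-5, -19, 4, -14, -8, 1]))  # 6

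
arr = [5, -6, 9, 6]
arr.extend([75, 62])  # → [5, -6, 9, 6, 75, 62]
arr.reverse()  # [62, 75, 6, 9, -6, 5]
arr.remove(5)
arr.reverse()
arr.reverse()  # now [62, 75, 6, 9, -6]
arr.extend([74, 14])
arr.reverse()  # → [14, 74, -6, 9, 6, 75, 62]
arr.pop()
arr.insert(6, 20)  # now [14, 74, -6, 9, 6, 75, 20]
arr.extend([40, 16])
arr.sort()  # [-6, 6, 9, 14, 16, 20, 40, 74, 75]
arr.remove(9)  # [-6, 6, 14, 16, 20, 40, 74, 75]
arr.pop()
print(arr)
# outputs [-6, 6, 14, 16, 20, 40, 74]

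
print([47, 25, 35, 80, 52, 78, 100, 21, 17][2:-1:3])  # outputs [35, 78]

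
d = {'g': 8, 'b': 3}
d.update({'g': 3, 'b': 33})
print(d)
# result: {'g': 3, 'b': 33}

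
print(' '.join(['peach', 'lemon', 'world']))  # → peach lemon world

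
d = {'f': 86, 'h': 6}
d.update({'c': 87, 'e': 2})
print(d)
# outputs {'f': 86, 'h': 6, 'c': 87, 'e': 2}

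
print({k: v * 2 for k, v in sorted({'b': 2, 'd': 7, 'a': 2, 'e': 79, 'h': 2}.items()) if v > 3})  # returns {'d': 14, 'e': 158}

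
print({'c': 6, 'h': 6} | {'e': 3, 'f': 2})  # {'c': 6, 'h': 6, 'e': 3, 'f': 2}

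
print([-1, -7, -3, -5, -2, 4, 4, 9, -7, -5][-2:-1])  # [-7]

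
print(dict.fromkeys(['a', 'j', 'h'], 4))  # {'a': 4, 'j': 4, 'h': 4}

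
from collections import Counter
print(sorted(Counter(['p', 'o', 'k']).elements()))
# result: ['k', 'o', 'p']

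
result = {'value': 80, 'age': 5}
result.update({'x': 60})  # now {'value': 80, 'age': 5, 'x': 60}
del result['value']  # {'age': 5, 'x': 60}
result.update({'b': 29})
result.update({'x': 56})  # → {'age': 5, 'x': 56, 'b': 29}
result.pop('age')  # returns 5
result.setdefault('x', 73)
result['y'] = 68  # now {'x': 56, 'b': 29, 'y': 68}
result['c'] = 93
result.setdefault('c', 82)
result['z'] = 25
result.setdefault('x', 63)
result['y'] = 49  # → {'x': 56, 'b': 29, 'y': 49, 'c': 93, 'z': 25}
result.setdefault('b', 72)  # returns 29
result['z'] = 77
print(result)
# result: {'x': 56, 'b': 29, 'y': 49, 'c': 93, 'z': 77}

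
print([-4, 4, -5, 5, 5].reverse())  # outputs None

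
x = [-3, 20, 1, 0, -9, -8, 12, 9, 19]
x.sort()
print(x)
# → [-9, -8, -3, 0, 1, 9, 12, 19, 20]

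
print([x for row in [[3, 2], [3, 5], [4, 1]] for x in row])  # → [3, 2, 3, 5, 4, 1]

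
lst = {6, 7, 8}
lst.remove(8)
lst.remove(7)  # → {6}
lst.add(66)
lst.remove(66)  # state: {6}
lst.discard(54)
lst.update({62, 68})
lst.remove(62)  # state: {6, 68}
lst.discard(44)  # {6, 68}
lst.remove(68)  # {6}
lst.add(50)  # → {6, 50}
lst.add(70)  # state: {6, 50, 70}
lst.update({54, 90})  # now {6, 50, 54, 70, 90}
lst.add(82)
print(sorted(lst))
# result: [6, 50, 54, 70, 82, 90]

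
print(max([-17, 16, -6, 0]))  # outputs 16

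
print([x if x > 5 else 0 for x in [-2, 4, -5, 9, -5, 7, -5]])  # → [0, 0, 0, 9, 0, 7, 0]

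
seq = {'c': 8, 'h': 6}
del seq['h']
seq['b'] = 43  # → {'c': 8, 'b': 43}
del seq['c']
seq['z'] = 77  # {'b': 43, 'z': 77}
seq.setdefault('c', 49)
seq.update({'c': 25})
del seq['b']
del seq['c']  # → {'z': 77}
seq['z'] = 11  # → {'z': 11}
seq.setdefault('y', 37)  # 37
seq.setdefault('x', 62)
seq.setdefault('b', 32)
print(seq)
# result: {'z': 11, 'y': 37, 'x': 62, 'b': 32}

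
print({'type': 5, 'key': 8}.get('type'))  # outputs 5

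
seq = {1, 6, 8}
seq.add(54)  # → {1, 6, 8, 54}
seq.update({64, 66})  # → {1, 6, 8, 54, 64, 66}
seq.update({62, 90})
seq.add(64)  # {1, 6, 8, 54, 62, 64, 66, 90}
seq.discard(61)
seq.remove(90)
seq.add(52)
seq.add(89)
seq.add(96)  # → {1, 6, 8, 52, 54, 62, 64, 66, 89, 96}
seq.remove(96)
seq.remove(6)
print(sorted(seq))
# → [1, 8, 52, 54, 62, 64, 66, 89]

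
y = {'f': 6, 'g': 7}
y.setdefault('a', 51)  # 51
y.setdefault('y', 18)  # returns 18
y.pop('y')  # 18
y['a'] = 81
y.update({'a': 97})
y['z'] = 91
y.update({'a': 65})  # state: {'f': 6, 'g': 7, 'a': 65, 'z': 91}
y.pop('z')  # 91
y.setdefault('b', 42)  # 42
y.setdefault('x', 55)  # 55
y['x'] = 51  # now {'f': 6, 'g': 7, 'a': 65, 'b': 42, 'x': 51}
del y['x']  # {'f': 6, 'g': 7, 'a': 65, 'b': 42}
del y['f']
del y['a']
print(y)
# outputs {'g': 7, 'b': 42}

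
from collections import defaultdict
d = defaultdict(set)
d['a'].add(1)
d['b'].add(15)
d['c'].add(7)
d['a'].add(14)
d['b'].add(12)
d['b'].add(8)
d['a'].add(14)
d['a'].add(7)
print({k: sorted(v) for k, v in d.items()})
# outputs {'a': [1, 7, 14], 'b': [8, 12, 15], 'c': [7]}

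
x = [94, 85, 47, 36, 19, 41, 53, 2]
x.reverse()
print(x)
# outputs [2, 53, 41, 19, 36, 47, 85, 94]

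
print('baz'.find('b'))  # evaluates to 0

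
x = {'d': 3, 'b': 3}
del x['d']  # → {'b': 3}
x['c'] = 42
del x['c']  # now {'b': 3}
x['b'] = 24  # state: {'b': 24}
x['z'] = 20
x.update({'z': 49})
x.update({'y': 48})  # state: {'b': 24, 'z': 49, 'y': 48}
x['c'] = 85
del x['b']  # {'z': 49, 'y': 48, 'c': 85}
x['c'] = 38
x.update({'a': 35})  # {'z': 49, 'y': 48, 'c': 38, 'a': 35}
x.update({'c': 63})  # {'z': 49, 'y': 48, 'c': 63, 'a': 35}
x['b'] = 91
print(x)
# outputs {'z': 49, 'y': 48, 'c': 63, 'a': 35, 'b': 91}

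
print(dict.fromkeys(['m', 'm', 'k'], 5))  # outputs {'m': 5, 'k': 5}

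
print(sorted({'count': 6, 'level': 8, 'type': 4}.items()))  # [('count', 6), ('level', 8), ('type', 4)]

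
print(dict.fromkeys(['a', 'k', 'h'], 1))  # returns {'a': 1, 'k': 1, 'h': 1}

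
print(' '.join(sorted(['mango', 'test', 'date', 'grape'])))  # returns date grape mango test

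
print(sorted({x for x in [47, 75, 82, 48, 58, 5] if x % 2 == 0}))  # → [48, 58, 82]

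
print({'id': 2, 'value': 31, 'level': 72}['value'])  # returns 31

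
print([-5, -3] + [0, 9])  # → [-5, -3, 0, 9]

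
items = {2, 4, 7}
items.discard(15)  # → {2, 4, 7}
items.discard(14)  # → {2, 4, 7}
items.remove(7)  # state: {2, 4}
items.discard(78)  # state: {2, 4}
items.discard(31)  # {2, 4}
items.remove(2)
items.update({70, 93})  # {4, 70, 93}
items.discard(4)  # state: {70, 93}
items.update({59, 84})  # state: {59, 70, 84, 93}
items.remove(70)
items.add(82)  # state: {59, 82, 84, 93}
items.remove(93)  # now {59, 82, 84}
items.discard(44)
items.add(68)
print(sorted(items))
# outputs [59, 68, 82, 84]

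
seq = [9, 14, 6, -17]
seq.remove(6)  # [9, 14, -17]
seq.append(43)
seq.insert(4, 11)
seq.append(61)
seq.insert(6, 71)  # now [9, 14, -17, 43, 11, 61, 71]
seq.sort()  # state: [-17, 9, 11, 14, 43, 61, 71]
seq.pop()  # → 71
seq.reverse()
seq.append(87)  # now [61, 43, 14, 11, 9, -17, 87]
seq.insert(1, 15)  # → [61, 15, 43, 14, 11, 9, -17, 87]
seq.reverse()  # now [87, -17, 9, 11, 14, 43, 15, 61]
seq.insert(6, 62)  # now [87, -17, 9, 11, 14, 43, 62, 15, 61]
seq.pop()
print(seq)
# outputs [87, -17, 9, 11, 14, 43, 62, 15]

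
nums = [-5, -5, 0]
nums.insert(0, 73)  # [73, -5, -5, 0]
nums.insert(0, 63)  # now [63, 73, -5, -5, 0]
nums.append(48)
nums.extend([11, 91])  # [63, 73, -5, -5, 0, 48, 11, 91]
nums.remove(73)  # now [63, -5, -5, 0, 48, 11, 91]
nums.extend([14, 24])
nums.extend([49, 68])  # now [63, -5, -5, 0, 48, 11, 91, 14, 24, 49, 68]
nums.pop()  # 68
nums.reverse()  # [49, 24, 14, 91, 11, 48, 0, -5, -5, 63]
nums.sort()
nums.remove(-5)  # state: [-5, 0, 11, 14, 24, 48, 49, 63, 91]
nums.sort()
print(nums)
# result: [-5, 0, 11, 14, 24, 48, 49, 63, 91]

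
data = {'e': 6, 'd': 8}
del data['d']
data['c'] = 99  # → {'e': 6, 'c': 99}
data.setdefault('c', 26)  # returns 99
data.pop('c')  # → 99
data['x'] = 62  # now {'e': 6, 'x': 62}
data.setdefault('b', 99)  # 99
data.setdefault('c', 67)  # 67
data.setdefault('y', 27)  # 27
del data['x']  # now {'e': 6, 'b': 99, 'c': 67, 'y': 27}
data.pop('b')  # 99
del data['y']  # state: {'e': 6, 'c': 67}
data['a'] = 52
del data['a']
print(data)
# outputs {'e': 6, 'c': 67}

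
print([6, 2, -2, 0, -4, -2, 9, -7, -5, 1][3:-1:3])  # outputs [0, 9]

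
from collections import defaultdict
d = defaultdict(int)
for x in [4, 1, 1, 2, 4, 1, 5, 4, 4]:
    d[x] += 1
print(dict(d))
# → {4: 4, 1: 3, 2: 1, 5: 1}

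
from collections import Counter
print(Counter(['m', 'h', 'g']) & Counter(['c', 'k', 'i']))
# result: Counter()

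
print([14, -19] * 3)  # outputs [14, -19, 14, -19, 14, -19]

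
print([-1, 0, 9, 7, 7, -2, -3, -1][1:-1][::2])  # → [0, 7, -2]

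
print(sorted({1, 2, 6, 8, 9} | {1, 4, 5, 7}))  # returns [1, 2, 4, 5, 6, 7, 8, 9]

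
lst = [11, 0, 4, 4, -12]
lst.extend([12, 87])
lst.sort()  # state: [-12, 0, 4, 4, 11, 12, 87]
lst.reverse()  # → [87, 12, 11, 4, 4, 0, -12]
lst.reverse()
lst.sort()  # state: [-12, 0, 4, 4, 11, 12, 87]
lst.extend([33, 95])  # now [-12, 0, 4, 4, 11, 12, 87, 33, 95]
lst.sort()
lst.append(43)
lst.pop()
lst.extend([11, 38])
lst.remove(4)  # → [-12, 0, 4, 11, 12, 33, 87, 95, 11, 38]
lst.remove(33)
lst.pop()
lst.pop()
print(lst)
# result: [-12, 0, 4, 11, 12, 87, 95]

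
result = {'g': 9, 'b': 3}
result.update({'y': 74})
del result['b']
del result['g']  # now {'y': 74}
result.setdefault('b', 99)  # 99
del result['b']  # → {'y': 74}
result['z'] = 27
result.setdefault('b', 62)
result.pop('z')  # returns 27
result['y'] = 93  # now {'y': 93, 'b': 62}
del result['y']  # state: {'b': 62}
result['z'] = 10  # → {'b': 62, 'z': 10}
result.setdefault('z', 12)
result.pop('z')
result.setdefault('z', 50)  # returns 50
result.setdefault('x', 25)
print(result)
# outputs {'b': 62, 'z': 50, 'x': 25}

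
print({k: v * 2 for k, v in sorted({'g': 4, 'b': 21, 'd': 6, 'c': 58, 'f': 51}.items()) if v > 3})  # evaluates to {'b': 42, 'c': 116, 'd': 12, 'f': 102, 'g': 8}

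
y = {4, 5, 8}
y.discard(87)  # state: {4, 5, 8}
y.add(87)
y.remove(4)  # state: {5, 8, 87}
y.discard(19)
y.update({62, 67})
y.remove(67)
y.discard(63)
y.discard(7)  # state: {5, 8, 62, 87}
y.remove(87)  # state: {5, 8, 62}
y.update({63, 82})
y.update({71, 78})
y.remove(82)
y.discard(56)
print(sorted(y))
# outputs [5, 8, 62, 63, 71, 78]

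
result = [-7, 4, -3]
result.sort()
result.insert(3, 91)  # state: [-7, -3, 4, 91]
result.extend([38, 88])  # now [-7, -3, 4, 91, 38, 88]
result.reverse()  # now [88, 38, 91, 4, -3, -7]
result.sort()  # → [-7, -3, 4, 38, 88, 91]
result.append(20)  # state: [-7, -3, 4, 38, 88, 91, 20]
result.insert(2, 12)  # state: [-7, -3, 12, 4, 38, 88, 91, 20]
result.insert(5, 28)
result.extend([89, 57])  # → [-7, -3, 12, 4, 38, 28, 88, 91, 20, 89, 57]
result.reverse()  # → [57, 89, 20, 91, 88, 28, 38, 4, 12, -3, -7]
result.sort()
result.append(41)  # [-7, -3, 4, 12, 20, 28, 38, 57, 88, 89, 91, 41]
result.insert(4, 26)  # [-7, -3, 4, 12, 26, 20, 28, 38, 57, 88, 89, 91, 41]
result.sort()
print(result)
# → [-7, -3, 4, 12, 20, 26, 28, 38, 41, 57, 88, 89, 91]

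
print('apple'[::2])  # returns ape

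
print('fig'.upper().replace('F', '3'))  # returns 3IG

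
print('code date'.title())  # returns Code Date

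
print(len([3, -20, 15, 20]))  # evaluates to 4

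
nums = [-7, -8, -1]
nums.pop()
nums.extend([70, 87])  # [-7, -8, 70, 87]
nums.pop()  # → 87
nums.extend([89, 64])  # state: [-7, -8, 70, 89, 64]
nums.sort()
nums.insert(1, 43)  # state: [-8, 43, -7, 64, 70, 89]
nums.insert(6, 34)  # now [-8, 43, -7, 64, 70, 89, 34]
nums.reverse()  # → [34, 89, 70, 64, -7, 43, -8]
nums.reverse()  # [-8, 43, -7, 64, 70, 89, 34]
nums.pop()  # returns 34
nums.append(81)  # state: [-8, 43, -7, 64, 70, 89, 81]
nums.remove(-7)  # [-8, 43, 64, 70, 89, 81]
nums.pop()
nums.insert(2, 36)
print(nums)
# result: [-8, 43, 36, 64, 70, 89]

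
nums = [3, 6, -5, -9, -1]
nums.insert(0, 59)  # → [59, 3, 6, -5, -9, -1]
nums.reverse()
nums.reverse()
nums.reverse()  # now [-1, -9, -5, 6, 3, 59]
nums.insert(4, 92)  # [-1, -9, -5, 6, 92, 3, 59]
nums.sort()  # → [-9, -5, -1, 3, 6, 59, 92]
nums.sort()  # [-9, -5, -1, 3, 6, 59, 92]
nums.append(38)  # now [-9, -5, -1, 3, 6, 59, 92, 38]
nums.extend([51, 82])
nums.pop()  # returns 82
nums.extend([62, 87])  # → [-9, -5, -1, 3, 6, 59, 92, 38, 51, 62, 87]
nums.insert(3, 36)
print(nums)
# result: [-9, -5, -1, 36, 3, 6, 59, 92, 38, 51, 62, 87]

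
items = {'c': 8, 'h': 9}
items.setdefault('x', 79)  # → 79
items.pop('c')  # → 8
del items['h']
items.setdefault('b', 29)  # 29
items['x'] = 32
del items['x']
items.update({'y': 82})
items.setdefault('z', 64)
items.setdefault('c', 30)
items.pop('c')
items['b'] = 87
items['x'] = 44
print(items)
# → {'b': 87, 'y': 82, 'z': 64, 'x': 44}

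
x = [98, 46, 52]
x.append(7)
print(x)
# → [98, 46, 52, 7]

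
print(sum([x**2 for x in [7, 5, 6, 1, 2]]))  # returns 115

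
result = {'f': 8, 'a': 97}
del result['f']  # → {'a': 97}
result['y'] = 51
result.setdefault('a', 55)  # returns 97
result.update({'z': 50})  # {'a': 97, 'y': 51, 'z': 50}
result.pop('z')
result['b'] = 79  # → {'a': 97, 'y': 51, 'b': 79}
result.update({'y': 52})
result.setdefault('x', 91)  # 91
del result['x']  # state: {'a': 97, 'y': 52, 'b': 79}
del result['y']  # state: {'a': 97, 'b': 79}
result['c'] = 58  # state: {'a': 97, 'b': 79, 'c': 58}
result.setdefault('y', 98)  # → 98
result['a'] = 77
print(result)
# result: {'a': 77, 'b': 79, 'c': 58, 'y': 98}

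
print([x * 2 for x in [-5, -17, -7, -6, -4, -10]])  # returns [-10, -34, -14, -12, -8, -20]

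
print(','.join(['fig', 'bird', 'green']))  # fig,bird,green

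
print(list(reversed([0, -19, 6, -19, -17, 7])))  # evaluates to [7, -17, -19, 6, -19, 0]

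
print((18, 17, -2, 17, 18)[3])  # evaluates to 17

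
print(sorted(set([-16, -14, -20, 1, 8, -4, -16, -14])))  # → [-20, -16, -14, -4, 1, 8]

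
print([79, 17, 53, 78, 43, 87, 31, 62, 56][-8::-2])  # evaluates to [17]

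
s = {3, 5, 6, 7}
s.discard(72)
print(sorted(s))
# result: [3, 5, 6, 7]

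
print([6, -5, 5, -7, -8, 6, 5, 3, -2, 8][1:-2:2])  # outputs [-5, -7, 6, 3]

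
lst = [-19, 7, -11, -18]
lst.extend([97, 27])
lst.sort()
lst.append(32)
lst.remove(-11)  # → [-19, -18, 7, 27, 97, 32]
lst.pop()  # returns 32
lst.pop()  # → 97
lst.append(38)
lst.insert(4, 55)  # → [-19, -18, 7, 27, 55, 38]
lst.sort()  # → [-19, -18, 7, 27, 38, 55]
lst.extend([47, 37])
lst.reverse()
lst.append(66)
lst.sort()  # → [-19, -18, 7, 27, 37, 38, 47, 55, 66]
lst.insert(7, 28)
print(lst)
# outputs [-19, -18, 7, 27, 37, 38, 47, 28, 55, 66]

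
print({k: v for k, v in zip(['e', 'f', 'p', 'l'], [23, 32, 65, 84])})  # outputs {'e': 23, 'f': 32, 'p': 65, 'l': 84}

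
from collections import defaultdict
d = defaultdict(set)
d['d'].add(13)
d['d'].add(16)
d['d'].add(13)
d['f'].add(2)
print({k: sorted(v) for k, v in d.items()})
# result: {'d': [13, 16], 'f': [2]}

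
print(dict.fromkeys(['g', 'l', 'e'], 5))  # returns {'g': 5, 'l': 5, 'e': 5}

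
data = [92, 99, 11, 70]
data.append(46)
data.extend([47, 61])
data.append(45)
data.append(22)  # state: [92, 99, 11, 70, 46, 47, 61, 45, 22]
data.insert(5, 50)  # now [92, 99, 11, 70, 46, 50, 47, 61, 45, 22]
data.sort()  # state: [11, 22, 45, 46, 47, 50, 61, 70, 92, 99]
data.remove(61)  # [11, 22, 45, 46, 47, 50, 70, 92, 99]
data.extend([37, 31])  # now [11, 22, 45, 46, 47, 50, 70, 92, 99, 37, 31]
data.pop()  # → 31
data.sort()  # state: [11, 22, 37, 45, 46, 47, 50, 70, 92, 99]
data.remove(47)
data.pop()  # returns 99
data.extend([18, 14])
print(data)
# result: [11, 22, 37, 45, 46, 50, 70, 92, 18, 14]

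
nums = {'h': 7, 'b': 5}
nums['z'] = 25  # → {'h': 7, 'b': 5, 'z': 25}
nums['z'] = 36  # {'h': 7, 'b': 5, 'z': 36}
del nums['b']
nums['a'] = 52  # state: {'h': 7, 'z': 36, 'a': 52}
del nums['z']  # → {'h': 7, 'a': 52}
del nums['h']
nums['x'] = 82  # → {'a': 52, 'x': 82}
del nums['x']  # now {'a': 52}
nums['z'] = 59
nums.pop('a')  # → 52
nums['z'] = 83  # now {'z': 83}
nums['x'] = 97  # {'z': 83, 'x': 97}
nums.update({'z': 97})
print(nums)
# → {'z': 97, 'x': 97}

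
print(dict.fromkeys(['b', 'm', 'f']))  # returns {'b': None, 'm': None, 'f': None}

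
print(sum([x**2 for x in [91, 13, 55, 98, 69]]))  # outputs 25840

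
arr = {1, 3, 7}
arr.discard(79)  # {1, 3, 7}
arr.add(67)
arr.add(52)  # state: {1, 3, 7, 52, 67}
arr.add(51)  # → {1, 3, 7, 51, 52, 67}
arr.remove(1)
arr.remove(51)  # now {3, 7, 52, 67}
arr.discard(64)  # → {3, 7, 52, 67}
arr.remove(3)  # {7, 52, 67}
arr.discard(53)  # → {7, 52, 67}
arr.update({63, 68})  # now {7, 52, 63, 67, 68}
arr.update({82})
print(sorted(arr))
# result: [7, 52, 63, 67, 68, 82]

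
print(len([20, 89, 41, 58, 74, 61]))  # 6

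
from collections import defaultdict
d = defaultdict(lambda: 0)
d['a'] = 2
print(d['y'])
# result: 0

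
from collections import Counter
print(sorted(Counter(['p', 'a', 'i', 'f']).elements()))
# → ['a', 'f', 'i', 'p']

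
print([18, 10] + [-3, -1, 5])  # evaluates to [18, 10, -3, -1, 5]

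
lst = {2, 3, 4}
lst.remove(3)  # {2, 4}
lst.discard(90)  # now {2, 4}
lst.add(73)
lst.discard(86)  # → {2, 4, 73}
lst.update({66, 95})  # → {2, 4, 66, 73, 95}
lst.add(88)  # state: {2, 4, 66, 73, 88, 95}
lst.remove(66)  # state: {2, 4, 73, 88, 95}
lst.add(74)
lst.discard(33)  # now {2, 4, 73, 74, 88, 95}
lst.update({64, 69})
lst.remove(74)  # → {2, 4, 64, 69, 73, 88, 95}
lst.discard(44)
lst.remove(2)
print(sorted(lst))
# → [4, 64, 69, 73, 88, 95]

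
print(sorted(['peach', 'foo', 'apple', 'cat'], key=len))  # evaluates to ['foo', 'cat', 'peach', 'apple']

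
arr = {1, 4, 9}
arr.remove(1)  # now {4, 9}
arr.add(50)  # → {4, 9, 50}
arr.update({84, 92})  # {4, 9, 50, 84, 92}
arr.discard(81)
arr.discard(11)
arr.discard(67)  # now {4, 9, 50, 84, 92}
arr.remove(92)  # {4, 9, 50, 84}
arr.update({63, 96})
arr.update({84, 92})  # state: {4, 9, 50, 63, 84, 92, 96}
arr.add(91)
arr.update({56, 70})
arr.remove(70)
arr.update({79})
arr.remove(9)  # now {4, 50, 56, 63, 79, 84, 91, 92, 96}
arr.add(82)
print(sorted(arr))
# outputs [4, 50, 56, 63, 79, 82, 84, 91, 92, 96]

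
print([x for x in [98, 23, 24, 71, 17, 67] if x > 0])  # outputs [98, 23, 24, 71, 17, 67]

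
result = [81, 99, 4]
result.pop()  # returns 4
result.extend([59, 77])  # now [81, 99, 59, 77]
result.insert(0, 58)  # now [58, 81, 99, 59, 77]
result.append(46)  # [58, 81, 99, 59, 77, 46]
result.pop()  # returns 46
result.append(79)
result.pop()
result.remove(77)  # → [58, 81, 99, 59]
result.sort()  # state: [58, 59, 81, 99]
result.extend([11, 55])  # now [58, 59, 81, 99, 11, 55]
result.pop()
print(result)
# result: [58, 59, 81, 99, 11]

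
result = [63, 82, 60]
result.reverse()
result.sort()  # [60, 63, 82]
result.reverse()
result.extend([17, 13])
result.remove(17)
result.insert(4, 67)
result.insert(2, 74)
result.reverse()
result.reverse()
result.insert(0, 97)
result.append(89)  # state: [97, 82, 63, 74, 60, 13, 67, 89]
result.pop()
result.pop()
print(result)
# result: [97, 82, 63, 74, 60, 13]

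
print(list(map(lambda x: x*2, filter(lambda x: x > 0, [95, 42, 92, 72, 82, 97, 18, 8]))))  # [190, 84, 184, 144, 164, 194, 36, 16]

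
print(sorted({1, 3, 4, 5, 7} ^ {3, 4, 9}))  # [1, 5, 7, 9]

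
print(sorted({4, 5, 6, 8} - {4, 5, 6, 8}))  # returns []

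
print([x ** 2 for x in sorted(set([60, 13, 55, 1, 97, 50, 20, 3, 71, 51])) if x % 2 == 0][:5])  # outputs [400, 2500, 3600]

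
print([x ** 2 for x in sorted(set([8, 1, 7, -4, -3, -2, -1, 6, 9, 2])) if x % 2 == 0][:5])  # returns [16, 4, 4, 36, 64]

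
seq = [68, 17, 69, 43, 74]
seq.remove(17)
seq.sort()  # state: [43, 68, 69, 74]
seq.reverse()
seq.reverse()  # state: [43, 68, 69, 74]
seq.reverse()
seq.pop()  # 43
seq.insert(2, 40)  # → [74, 69, 40, 68]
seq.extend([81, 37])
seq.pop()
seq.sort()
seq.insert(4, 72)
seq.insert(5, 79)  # [40, 68, 69, 74, 72, 79, 81]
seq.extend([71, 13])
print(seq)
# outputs [40, 68, 69, 74, 72, 79, 81, 71, 13]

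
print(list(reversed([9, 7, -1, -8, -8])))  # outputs [-8, -8, -1, 7, 9]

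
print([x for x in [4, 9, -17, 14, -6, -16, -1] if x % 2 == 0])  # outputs [4, 14, -6, -16]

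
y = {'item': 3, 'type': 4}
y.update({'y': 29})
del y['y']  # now {'item': 3, 'type': 4}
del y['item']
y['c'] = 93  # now {'type': 4, 'c': 93}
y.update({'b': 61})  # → {'type': 4, 'c': 93, 'b': 61}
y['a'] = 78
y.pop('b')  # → 61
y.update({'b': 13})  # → {'type': 4, 'c': 93, 'a': 78, 'b': 13}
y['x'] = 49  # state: {'type': 4, 'c': 93, 'a': 78, 'b': 13, 'x': 49}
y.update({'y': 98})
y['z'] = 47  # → {'type': 4, 'c': 93, 'a': 78, 'b': 13, 'x': 49, 'y': 98, 'z': 47}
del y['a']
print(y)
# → {'type': 4, 'c': 93, 'b': 13, 'x': 49, 'y': 98, 'z': 47}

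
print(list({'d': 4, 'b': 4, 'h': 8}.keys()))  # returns ['d', 'b', 'h']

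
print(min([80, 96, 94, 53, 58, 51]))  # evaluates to 51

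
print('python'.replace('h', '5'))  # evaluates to pyt5on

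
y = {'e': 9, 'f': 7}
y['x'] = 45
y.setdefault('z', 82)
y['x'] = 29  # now {'e': 9, 'f': 7, 'x': 29, 'z': 82}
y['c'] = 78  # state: {'e': 9, 'f': 7, 'x': 29, 'z': 82, 'c': 78}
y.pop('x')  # 29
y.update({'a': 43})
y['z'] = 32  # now {'e': 9, 'f': 7, 'z': 32, 'c': 78, 'a': 43}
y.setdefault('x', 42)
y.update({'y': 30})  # {'e': 9, 'f': 7, 'z': 32, 'c': 78, 'a': 43, 'x': 42, 'y': 30}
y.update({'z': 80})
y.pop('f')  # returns 7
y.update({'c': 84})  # {'e': 9, 'z': 80, 'c': 84, 'a': 43, 'x': 42, 'y': 30}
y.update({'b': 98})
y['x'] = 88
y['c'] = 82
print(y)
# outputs {'e': 9, 'z': 80, 'c': 82, 'a': 43, 'x': 88, 'y': 30, 'b': 98}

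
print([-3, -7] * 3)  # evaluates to [-3, -7, -3, -7, -3, -7]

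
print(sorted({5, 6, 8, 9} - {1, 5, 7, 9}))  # [6, 8]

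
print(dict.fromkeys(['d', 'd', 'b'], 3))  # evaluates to {'d': 3, 'b': 3}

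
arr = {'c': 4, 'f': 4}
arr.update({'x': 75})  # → {'c': 4, 'f': 4, 'x': 75}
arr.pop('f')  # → 4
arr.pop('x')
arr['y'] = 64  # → {'c': 4, 'y': 64}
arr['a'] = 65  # {'c': 4, 'y': 64, 'a': 65}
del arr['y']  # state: {'c': 4, 'a': 65}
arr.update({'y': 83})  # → {'c': 4, 'a': 65, 'y': 83}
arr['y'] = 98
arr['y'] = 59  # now {'c': 4, 'a': 65, 'y': 59}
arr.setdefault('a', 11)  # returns 65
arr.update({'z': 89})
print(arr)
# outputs {'c': 4, 'a': 65, 'y': 59, 'z': 89}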